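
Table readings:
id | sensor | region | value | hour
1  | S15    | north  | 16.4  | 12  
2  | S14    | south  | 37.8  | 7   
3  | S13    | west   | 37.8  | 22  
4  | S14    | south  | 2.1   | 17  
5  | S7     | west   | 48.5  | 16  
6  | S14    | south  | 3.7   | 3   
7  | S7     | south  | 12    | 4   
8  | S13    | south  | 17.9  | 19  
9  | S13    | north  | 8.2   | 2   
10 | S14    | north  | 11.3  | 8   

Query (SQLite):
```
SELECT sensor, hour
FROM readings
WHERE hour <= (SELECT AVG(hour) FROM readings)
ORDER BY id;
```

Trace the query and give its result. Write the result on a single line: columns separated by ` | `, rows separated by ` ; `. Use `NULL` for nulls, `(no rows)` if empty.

S14 | 7 ; S14 | 3 ; S7 | 4 ; S13 | 2 ; S14 | 8

Scalar subquery: AVG(hour) over all readings rows = 11.0.
Keep rows where hour <= that value.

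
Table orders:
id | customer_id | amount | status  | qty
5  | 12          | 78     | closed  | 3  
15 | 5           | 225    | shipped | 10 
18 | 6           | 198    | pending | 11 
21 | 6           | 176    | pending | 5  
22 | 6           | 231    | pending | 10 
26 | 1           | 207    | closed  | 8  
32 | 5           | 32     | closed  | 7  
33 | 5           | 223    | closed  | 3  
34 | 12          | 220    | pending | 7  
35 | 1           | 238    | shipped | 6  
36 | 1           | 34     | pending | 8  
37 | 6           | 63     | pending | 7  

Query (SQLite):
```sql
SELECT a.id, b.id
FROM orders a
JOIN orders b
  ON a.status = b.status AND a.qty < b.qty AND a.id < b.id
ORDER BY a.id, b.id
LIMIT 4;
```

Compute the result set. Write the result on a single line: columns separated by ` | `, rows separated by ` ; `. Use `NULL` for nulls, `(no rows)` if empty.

Pairs (a,b) with same status, a.qty < b.qty, a.id < b.id.
status groups: closed:{5,26,32,33} pending:{18,21,22,34,36,37} shipped:{15,35}
Ordered by (a.id, b.id); first 4.

5 | 26 ; 5 | 32 ; 21 | 22 ; 21 | 34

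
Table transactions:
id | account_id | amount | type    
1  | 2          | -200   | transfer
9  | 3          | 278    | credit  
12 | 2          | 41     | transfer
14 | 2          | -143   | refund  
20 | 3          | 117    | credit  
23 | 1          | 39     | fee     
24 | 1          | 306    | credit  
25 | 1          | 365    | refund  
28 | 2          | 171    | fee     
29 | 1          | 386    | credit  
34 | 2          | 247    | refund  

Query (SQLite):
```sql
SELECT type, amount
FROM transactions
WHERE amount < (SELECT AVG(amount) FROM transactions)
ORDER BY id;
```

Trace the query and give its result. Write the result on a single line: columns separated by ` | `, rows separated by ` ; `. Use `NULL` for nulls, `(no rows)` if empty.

transfer | -200 ; transfer | 41 ; refund | -143 ; credit | 117 ; fee | 39

Scalar subquery: AVG(amount) over all transactions rows = 146.090909 (≈; comparison uses full precision).
Keep rows where amount < that value.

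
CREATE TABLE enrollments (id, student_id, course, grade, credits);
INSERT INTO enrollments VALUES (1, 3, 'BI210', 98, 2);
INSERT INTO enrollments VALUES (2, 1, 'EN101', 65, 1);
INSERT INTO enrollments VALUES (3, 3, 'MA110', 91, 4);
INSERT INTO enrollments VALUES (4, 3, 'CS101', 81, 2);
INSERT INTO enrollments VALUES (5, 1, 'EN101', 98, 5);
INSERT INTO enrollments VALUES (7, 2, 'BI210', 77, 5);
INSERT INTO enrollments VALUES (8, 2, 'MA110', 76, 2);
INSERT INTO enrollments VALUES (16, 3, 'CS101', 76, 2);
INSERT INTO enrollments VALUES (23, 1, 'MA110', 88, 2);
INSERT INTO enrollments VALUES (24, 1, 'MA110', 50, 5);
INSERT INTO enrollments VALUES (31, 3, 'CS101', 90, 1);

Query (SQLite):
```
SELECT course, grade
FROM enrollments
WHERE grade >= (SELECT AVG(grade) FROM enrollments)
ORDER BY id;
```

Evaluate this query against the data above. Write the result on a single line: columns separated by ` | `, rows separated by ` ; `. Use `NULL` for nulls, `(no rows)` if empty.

Scalar subquery: AVG(grade) over all enrollments rows = 80.909091 (≈; comparison uses full precision).
Keep rows where grade >= that value.

BI210 | 98 ; MA110 | 91 ; CS101 | 81 ; EN101 | 98 ; MA110 | 88 ; CS101 | 90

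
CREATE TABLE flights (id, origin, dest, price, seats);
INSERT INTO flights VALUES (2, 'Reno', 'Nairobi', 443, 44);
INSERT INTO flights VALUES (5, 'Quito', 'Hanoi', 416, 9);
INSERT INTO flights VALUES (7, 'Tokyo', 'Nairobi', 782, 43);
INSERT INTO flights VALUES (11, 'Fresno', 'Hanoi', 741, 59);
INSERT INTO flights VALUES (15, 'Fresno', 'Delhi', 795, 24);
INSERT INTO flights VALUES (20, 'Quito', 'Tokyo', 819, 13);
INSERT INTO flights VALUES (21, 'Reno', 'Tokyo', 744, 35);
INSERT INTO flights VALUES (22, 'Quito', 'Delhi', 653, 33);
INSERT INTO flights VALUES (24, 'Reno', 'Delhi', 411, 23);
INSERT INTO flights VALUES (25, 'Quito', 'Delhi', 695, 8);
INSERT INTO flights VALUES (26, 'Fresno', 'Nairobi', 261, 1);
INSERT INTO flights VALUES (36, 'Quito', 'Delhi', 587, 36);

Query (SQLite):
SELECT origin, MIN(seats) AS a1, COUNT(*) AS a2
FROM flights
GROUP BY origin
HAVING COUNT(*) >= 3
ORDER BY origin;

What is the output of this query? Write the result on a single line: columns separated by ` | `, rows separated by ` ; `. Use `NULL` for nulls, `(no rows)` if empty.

Group flights by origin.
Per group compute: MIN(seats), COUNT(*).
HAVING: drop groups with fewer than 3 rows.
  Fresno: ids {11, 15, 26} → MIN(seats)=1, COUNT(*)=3
  Quito: ids {5, 20, 22, 25, 36} → MIN(seats)=8, COUNT(*)=5
  Reno: ids {2, 21, 24} → MIN(seats)=23, COUNT(*)=3
  Tokyo: ids {7} → MIN(seats)=43, COUNT(*)=1

Fresno | 1 | 3 ; Quito | 8 | 5 ; Reno | 23 | 3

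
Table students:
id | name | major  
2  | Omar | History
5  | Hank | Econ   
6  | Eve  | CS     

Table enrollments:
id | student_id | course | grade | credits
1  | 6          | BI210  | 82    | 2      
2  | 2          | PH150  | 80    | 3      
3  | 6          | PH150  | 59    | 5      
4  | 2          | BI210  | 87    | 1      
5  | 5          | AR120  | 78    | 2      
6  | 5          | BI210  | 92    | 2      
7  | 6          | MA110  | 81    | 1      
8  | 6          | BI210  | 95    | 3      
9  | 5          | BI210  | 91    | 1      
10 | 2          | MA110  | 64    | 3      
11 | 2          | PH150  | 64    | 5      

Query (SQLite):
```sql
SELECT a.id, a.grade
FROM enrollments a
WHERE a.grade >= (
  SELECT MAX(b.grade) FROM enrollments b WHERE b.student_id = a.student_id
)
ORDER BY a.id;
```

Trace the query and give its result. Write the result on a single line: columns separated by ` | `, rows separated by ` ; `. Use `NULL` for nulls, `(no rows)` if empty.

4 | 87 ; 6 | 92 ; 8 | 95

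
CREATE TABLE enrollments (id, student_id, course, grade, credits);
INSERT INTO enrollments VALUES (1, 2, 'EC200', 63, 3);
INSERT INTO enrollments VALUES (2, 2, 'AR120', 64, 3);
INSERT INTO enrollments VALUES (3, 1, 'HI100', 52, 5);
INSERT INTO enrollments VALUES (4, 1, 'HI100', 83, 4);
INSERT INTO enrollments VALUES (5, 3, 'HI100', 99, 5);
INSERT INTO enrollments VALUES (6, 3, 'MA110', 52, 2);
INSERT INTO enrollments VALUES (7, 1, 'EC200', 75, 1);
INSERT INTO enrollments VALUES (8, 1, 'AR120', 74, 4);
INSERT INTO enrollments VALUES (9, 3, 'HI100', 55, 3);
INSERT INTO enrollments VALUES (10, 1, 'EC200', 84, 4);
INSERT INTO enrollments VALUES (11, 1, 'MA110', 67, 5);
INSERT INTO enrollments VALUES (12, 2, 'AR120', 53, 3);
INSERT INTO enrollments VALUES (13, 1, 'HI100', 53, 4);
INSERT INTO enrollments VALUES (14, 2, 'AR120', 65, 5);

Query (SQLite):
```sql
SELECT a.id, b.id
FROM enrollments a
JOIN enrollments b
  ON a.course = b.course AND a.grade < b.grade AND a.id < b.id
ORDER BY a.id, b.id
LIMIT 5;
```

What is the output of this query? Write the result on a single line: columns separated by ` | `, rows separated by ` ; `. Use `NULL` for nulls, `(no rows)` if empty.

Pairs (a,b) with same course, a.grade < b.grade, a.id < b.id.
course groups: AR120:{2,8,12,14} EC200:{1,7,10} HI100:{3,4,5,9,13} MA110:{6,11}
Ordered by (a.id, b.id); first 5.

1 | 7 ; 1 | 10 ; 2 | 8 ; 2 | 14 ; 3 | 4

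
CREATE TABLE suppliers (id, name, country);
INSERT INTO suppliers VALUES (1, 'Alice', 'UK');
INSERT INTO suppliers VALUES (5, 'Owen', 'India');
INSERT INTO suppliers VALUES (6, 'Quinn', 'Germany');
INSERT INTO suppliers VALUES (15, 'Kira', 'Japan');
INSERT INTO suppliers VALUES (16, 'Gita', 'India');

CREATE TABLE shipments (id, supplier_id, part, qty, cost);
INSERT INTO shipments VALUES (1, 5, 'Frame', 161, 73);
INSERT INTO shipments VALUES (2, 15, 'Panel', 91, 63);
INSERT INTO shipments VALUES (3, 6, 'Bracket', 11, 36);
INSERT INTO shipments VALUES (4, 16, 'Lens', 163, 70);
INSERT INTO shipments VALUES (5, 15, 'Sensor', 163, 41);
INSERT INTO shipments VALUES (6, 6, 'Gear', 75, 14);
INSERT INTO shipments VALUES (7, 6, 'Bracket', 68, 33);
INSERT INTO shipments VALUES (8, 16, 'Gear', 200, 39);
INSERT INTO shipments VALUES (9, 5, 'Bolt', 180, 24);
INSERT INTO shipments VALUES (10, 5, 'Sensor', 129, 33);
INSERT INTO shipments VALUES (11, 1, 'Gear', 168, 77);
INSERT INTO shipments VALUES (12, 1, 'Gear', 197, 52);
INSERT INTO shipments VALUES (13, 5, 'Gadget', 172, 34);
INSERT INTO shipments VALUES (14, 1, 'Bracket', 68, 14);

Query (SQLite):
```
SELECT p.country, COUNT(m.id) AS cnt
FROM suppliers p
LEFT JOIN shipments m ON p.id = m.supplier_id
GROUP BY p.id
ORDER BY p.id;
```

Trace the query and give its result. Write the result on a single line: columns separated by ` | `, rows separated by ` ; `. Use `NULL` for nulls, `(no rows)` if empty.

UK | 3 ; India | 4 ; Germany | 3 ; Japan | 2 ; India | 2

LEFT JOIN keeps every suppliers row; unmatched ones get NULL for shipments columns.
Group by suppliers.id and compute COUNT(m.id). COUNT(col) of an all-NULL group is 0.
  1: ids {11, 12, 14} → COUNT(m.id)=3
  5: ids {1, 9, 10, 13} → COUNT(m.id)=4
  6: ids {3, 6, 7} → COUNT(m.id)=3
  15: ids {2, 5} → COUNT(m.id)=2
  16: ids {4, 8} → COUNT(m.id)=2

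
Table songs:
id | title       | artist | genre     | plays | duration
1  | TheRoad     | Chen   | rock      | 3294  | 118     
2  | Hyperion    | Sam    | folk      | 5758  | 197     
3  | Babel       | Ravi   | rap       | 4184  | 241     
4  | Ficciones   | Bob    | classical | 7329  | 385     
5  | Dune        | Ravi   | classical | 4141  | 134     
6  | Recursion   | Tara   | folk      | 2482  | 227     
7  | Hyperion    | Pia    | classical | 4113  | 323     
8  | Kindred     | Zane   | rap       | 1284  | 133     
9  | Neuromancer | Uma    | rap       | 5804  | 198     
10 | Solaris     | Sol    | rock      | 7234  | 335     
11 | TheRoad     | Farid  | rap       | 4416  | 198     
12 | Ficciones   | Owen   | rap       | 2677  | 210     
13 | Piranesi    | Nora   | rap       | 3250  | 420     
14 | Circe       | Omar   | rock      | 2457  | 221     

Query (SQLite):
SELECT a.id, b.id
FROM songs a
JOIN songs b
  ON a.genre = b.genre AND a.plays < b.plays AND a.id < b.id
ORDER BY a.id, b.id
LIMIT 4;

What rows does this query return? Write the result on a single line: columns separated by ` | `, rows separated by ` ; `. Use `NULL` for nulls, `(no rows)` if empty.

Pairs (a,b) with same genre, a.plays < b.plays, a.id < b.id.
genre groups: classical:{4,5,7} folk:{2,6} rap:{3,8,9,11,12,13} rock:{1,10,14}
Ordered by (a.id, b.id); first 4.

1 | 10 ; 3 | 9 ; 3 | 11 ; 8 | 9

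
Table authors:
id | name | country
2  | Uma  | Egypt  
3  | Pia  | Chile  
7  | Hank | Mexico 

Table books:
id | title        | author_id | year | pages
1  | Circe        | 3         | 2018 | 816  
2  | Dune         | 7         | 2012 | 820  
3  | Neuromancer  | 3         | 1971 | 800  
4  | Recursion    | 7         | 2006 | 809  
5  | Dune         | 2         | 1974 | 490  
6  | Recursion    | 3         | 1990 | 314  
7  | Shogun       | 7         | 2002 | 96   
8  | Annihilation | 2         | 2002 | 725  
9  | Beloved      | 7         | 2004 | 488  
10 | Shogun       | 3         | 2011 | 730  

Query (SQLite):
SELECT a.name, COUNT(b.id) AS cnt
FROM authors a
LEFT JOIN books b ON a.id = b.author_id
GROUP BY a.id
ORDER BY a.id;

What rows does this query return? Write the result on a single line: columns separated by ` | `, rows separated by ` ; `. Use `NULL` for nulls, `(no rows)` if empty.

LEFT JOIN keeps every authors row; unmatched ones get NULL for books columns.
Group by authors.id and compute COUNT(b.id). COUNT(col) of an all-NULL group is 0.
  2: ids {5, 8} → COUNT(b.id)=2
  3: ids {1, 3, 6, 10} → COUNT(b.id)=4
  7: ids {2, 4, 7, 9} → COUNT(b.id)=4

Uma | 2 ; Pia | 4 ; Hank | 4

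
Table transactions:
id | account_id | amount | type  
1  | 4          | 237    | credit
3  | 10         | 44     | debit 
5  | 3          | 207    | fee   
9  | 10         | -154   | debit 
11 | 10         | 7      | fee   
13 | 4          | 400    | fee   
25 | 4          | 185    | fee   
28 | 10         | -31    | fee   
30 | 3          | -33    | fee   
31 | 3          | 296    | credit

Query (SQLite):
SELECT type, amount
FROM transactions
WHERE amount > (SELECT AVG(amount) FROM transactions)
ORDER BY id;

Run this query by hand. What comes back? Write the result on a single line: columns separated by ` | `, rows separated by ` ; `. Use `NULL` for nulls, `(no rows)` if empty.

credit | 237 ; fee | 207 ; fee | 400 ; fee | 185 ; credit | 296

Scalar subquery: AVG(amount) over all transactions rows = 115.8.
Keep rows where amount > that value.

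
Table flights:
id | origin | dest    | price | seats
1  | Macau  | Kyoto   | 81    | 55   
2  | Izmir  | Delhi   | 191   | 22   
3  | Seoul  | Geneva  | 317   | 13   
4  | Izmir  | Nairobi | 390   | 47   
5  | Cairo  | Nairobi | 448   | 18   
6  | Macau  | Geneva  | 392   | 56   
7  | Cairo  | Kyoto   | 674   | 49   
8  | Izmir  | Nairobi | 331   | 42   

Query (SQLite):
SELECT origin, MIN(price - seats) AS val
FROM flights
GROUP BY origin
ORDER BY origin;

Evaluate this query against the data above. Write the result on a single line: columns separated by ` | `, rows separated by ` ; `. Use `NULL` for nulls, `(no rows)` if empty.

Cairo | 430 ; Izmir | 169 ; Macau | 26 ; Seoul | 304

For each row compute price - seats.
Group by origin; take MIN of the expression per group.
  Cairo: ids {5, 7} → MIN(price - seats)=430
  Izmir: ids {2, 4, 8} → MIN(price - seats)=169
  Macau: ids {1, 6} → MIN(price - seats)=26
  Seoul: ids {3} → MIN(price - seats)=304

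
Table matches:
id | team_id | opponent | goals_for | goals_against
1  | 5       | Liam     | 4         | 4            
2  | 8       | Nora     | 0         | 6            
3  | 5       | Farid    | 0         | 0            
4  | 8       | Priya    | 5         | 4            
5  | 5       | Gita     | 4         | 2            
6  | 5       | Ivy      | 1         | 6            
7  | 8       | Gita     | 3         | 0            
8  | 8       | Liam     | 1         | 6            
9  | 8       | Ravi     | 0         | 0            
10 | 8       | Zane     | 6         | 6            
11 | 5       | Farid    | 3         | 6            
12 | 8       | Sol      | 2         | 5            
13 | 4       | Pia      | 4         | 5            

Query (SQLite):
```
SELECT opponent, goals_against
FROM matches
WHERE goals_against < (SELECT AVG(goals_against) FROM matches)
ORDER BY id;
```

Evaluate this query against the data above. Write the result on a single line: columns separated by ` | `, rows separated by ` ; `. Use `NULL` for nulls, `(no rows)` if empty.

Scalar subquery: AVG(goals_against) over all matches rows = 3.846154 (≈; comparison uses full precision).
Keep rows where goals_against < that value.

Farid | 0 ; Gita | 2 ; Gita | 0 ; Ravi | 0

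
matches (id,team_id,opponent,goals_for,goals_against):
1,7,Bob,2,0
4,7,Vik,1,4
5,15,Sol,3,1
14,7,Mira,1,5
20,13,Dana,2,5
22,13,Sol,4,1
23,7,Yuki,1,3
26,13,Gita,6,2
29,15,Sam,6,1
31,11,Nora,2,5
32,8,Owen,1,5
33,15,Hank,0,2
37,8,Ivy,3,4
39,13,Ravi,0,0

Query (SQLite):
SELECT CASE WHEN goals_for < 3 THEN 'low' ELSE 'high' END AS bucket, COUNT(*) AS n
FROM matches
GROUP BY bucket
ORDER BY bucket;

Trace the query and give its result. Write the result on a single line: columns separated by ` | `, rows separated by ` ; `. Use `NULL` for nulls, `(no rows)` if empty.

high | 5 ; low | 9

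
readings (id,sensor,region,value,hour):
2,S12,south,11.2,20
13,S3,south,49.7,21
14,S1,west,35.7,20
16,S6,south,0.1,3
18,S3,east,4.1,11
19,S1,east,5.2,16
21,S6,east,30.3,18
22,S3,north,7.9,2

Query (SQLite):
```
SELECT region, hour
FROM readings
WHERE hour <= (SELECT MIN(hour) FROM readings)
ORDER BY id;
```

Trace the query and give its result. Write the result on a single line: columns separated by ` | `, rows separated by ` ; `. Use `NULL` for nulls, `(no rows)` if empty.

Scalar subquery: MIN(hour) over all readings rows = 2.
Keep rows where hour <= that value.

north | 2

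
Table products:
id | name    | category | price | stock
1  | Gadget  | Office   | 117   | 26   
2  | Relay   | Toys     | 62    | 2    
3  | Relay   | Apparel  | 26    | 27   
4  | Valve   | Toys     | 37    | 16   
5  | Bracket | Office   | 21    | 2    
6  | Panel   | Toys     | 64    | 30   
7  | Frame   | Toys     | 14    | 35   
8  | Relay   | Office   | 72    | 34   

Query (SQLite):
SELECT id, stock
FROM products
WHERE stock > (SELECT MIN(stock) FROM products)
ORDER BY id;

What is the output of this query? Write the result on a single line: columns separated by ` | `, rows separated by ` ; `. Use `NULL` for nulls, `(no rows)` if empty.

1 | 26 ; 3 | 27 ; 4 | 16 ; 6 | 30 ; 7 | 35 ; 8 | 34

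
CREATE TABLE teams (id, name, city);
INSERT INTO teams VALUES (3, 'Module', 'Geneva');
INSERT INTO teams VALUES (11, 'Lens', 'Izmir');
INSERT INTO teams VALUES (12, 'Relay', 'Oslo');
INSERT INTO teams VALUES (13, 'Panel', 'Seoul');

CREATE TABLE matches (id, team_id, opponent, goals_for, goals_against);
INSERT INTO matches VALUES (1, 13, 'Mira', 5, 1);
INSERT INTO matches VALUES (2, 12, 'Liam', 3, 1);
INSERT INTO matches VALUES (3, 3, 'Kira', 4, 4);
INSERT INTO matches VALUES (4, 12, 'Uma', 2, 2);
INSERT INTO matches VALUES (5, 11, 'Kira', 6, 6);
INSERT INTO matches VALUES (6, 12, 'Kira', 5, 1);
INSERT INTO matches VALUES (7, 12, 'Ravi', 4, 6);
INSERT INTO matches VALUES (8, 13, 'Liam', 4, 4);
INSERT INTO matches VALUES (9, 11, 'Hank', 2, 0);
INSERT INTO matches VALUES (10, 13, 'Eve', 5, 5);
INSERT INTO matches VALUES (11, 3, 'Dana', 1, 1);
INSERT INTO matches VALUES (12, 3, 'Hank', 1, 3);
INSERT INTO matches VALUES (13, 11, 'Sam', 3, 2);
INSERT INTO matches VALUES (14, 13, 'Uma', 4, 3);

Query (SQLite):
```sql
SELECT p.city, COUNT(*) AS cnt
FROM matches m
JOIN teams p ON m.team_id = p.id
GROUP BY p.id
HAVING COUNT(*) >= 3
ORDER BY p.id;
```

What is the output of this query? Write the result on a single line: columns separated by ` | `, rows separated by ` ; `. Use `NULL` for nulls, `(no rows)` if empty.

Join each matches row to its teams via team_id.
Group joined rows by teams.id; compute COUNT(*) per group.
HAVING: keep groups with count ≥ 3.
  3: ids {3, 11, 12} → COUNT(*)=3
  11: ids {5, 9, 13} → COUNT(*)=3
  12: ids {2, 4, 6, 7} → COUNT(*)=4
  13: ids {1, 8, 10, 14} → COUNT(*)=4

Geneva | 3 ; Izmir | 3 ; Oslo | 4 ; Seoul | 4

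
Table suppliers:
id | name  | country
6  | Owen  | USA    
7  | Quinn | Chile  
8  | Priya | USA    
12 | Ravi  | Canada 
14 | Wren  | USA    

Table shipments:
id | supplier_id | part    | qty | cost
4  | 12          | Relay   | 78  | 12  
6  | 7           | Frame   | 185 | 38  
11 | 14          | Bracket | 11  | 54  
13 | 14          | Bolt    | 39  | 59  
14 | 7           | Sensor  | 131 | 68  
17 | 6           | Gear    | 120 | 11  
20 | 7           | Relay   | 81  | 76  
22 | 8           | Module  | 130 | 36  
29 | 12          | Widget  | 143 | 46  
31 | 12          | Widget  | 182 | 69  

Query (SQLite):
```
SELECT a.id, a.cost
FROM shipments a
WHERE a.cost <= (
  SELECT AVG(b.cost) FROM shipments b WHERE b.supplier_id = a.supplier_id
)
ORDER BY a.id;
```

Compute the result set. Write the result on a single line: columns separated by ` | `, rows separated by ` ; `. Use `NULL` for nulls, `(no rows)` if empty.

4 | 12 ; 6 | 38 ; 11 | 54 ; 17 | 11 ; 22 | 36

For each shipments row a, compute AVG(cost) over rows sharing a.supplier_id.
Keep row a if a.cost <= that per-group AVG.
  supplier_id=6: AVG(cost) = 11.0
  supplier_id=7: AVG(cost) = 60.666667
  supplier_id=8: AVG(cost) = 36.0
  supplier_id=12: AVG(cost) = 42.333333
  supplier_id=14: AVG(cost) = 56.5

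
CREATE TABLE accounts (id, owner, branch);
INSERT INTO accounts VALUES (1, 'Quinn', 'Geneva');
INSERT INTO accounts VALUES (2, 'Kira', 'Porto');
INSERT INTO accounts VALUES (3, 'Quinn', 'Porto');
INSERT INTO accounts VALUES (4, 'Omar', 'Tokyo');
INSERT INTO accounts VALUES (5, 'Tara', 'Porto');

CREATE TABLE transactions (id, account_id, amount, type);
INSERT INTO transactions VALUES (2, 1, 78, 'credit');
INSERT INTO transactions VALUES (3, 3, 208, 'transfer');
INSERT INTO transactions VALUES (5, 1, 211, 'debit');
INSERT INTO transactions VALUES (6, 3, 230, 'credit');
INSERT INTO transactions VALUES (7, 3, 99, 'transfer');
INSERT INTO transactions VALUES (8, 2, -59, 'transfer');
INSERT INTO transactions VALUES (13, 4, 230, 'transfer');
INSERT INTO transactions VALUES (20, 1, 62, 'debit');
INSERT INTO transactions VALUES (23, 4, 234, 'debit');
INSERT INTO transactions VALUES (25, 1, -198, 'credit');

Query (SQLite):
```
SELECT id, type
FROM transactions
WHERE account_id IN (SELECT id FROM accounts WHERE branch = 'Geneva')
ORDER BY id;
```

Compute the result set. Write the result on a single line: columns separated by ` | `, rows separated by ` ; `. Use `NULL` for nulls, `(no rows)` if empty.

2 | credit ; 5 | debit ; 20 | debit ; 25 | credit

Inner query: accounts.id where branch = 'Geneva'.
Outer: keep transactions rows whose account_id is in that set.
Inner query → {1}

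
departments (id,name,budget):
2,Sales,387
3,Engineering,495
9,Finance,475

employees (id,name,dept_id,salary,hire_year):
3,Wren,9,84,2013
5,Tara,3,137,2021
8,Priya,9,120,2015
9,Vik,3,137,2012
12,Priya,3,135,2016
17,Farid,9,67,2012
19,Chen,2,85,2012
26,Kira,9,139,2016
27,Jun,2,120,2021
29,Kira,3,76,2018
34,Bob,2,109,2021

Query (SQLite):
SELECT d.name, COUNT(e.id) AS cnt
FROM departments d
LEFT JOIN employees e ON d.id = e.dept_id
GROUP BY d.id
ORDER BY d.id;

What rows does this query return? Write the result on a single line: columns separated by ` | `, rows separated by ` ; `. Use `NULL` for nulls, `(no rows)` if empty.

Sales | 3 ; Engineering | 4 ; Finance | 4

LEFT JOIN keeps every departments row; unmatched ones get NULL for employees columns.
Group by departments.id and compute COUNT(e.id). COUNT(col) of an all-NULL group is 0.
  2: ids {19, 27, 34} → COUNT(e.id)=3
  3: ids {5, 9, 12, 29} → COUNT(e.id)=4
  9: ids {3, 8, 17, 26} → COUNT(e.id)=4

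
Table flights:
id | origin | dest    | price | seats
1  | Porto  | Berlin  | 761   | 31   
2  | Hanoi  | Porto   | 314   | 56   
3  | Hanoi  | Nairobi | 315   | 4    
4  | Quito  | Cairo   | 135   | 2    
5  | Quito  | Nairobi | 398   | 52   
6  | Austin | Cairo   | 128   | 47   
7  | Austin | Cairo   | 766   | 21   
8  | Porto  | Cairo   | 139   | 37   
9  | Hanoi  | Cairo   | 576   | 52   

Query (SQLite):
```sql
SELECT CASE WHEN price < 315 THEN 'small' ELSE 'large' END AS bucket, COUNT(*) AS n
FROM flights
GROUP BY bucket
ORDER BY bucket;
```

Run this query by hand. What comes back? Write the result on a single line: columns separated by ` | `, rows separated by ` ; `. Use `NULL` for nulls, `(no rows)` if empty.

Bucket rows by price < 315 → 'small' else 'large'; count each bucket.

large | 5 ; small | 4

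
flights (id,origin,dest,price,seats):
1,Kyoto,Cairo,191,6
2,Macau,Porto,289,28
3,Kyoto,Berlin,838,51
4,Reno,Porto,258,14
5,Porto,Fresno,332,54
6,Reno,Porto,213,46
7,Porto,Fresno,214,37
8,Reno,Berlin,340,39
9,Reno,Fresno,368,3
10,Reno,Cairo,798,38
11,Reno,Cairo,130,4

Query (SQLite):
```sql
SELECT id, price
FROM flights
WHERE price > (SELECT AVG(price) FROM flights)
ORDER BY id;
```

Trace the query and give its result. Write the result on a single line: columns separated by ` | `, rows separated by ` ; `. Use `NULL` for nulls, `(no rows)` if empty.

3 | 838 ; 9 | 368 ; 10 | 798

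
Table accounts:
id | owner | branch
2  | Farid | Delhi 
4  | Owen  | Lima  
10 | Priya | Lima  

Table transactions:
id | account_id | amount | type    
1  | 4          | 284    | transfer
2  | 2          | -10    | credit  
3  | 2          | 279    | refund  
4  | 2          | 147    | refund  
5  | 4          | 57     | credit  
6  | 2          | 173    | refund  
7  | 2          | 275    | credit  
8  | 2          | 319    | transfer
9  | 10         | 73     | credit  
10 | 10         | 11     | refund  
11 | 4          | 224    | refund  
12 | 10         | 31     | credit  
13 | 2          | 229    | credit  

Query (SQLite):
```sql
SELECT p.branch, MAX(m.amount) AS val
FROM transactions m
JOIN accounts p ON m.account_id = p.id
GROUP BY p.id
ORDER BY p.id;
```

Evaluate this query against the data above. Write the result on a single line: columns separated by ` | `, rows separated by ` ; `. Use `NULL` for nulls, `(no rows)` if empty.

Delhi | 319 ; Lima | 284 ; Lima | 73

Join each transactions row to its accounts via account_id.
Group joined rows by accounts.id; compute MAX(m.amount) per group.
  2: ids {2, 3, 4, 6, 7, 8, 13} → MAX(m.amount)=319
  4: ids {1, 5, 11} → MAX(m.amount)=284
  10: ids {9, 10, 12} → MAX(m.amount)=73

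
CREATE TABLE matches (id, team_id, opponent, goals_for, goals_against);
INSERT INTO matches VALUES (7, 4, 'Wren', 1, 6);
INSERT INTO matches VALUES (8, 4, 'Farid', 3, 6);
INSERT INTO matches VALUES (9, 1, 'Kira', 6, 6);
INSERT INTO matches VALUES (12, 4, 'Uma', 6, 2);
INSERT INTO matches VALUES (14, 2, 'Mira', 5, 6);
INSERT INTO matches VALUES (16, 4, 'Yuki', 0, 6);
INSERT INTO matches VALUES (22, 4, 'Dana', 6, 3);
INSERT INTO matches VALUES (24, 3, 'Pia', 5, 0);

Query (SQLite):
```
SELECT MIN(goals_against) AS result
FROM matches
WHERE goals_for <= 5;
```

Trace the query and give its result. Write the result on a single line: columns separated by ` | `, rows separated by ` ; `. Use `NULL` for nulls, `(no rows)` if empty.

0

Rows where goals_for <= 5 → goals_against values: [6, 6, 6, 6, 0].
MIN of non-NULL values = 0.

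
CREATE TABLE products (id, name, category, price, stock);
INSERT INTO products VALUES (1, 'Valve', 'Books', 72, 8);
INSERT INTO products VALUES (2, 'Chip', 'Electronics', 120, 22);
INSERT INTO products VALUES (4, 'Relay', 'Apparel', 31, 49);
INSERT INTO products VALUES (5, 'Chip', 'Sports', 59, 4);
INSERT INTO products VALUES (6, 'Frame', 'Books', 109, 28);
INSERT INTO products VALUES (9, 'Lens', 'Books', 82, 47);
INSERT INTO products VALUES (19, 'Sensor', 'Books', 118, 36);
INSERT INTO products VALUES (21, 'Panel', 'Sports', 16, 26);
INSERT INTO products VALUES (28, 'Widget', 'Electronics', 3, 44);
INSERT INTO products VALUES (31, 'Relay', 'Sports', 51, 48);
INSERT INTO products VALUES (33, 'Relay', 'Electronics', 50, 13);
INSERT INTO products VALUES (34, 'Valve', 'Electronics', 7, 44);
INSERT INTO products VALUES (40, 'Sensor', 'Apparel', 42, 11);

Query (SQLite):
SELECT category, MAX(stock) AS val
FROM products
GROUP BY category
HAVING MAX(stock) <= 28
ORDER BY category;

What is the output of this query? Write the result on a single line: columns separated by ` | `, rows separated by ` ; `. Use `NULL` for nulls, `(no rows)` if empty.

(no rows)

Partition products by category; compute MAX(stock) within each group.
HAVING: keep groups where MAX(stock) <= 28.
  Apparel: ids {4, 40} → MAX(stock)=49
  Books: ids {1, 6, 9, 19} → MAX(stock)=47
  Electronics: ids {2, 28, 33, 34} → MAX(stock)=44
  Sports: ids {5, 21, 31} → MAX(stock)=48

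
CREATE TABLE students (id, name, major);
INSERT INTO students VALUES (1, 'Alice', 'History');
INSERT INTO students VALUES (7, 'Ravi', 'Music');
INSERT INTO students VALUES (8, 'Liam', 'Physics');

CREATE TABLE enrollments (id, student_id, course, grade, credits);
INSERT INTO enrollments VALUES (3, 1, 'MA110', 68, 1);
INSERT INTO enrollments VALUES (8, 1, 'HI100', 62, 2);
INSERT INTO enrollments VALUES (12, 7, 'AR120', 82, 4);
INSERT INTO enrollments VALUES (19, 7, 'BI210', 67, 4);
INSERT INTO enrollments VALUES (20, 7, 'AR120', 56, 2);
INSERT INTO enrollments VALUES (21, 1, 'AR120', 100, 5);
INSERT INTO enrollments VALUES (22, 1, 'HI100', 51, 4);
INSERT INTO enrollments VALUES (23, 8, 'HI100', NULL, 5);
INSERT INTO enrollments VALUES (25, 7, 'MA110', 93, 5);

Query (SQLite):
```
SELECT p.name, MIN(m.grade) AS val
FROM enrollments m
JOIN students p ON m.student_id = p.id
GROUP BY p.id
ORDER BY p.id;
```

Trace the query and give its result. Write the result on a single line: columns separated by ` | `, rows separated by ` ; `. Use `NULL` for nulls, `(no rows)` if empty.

Alice | 51 ; Ravi | 56 ; Liam | NULL

Join each enrollments row to its students via student_id.
Group joined rows by students.id; compute MIN(m.grade) per group.
  1: ids {3, 8, 21, 22} → MIN(m.grade)=51
  7: ids {12, 19, 20, 25} → MIN(m.grade)=56
  8: ids {23} → MIN(m.grade)=NULL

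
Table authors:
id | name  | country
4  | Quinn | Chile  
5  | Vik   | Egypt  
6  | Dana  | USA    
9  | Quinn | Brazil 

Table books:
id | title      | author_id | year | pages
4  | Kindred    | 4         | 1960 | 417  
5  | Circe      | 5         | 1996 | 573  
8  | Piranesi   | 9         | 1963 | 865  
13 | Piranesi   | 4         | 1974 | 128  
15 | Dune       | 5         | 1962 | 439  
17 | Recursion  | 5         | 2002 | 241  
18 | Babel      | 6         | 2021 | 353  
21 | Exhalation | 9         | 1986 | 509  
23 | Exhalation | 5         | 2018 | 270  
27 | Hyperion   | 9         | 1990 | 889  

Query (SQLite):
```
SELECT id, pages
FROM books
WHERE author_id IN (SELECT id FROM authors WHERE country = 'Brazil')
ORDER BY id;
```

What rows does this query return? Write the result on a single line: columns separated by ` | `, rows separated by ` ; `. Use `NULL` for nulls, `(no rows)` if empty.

8 | 865 ; 21 | 509 ; 27 | 889

Inner query: authors.id where country = 'Brazil'.
Outer: keep books rows whose author_id is in that set.
Inner query → {9}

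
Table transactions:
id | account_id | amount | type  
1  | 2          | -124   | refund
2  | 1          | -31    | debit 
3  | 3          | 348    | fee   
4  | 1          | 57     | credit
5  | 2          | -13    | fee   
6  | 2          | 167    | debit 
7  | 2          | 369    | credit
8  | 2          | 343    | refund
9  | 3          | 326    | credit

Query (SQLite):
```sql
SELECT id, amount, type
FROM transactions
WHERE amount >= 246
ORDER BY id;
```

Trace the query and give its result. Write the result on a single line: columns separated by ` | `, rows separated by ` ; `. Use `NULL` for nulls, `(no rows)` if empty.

amount >= 246: ids {3, 7, 8, 9}

3 | 348 | fee ; 7 | 369 | credit ; 8 | 343 | refund ; 9 | 326 | credit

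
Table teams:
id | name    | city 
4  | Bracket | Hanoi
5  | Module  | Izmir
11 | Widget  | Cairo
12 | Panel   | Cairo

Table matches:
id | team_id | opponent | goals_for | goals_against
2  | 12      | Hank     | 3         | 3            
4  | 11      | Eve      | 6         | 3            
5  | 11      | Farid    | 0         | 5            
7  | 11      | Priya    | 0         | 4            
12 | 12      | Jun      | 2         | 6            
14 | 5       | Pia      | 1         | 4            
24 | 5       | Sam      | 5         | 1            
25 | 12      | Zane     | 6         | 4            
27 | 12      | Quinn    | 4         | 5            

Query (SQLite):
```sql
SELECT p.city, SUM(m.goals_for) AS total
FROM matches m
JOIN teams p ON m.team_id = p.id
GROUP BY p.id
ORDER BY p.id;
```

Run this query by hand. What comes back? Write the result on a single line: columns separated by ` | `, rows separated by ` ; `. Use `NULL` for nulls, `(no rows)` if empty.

Join each matches row to its teams via team_id.
Group joined rows by teams.id; compute SUM(m.goals_for) per group.
  5: ids {14, 24} → SUM(m.goals_for)=6
  11: ids {4, 5, 7} → SUM(m.goals_for)=6
  12: ids {2, 12, 25, 27} → SUM(m.goals_for)=15

Izmir | 6 ; Cairo | 6 ; Cairo | 15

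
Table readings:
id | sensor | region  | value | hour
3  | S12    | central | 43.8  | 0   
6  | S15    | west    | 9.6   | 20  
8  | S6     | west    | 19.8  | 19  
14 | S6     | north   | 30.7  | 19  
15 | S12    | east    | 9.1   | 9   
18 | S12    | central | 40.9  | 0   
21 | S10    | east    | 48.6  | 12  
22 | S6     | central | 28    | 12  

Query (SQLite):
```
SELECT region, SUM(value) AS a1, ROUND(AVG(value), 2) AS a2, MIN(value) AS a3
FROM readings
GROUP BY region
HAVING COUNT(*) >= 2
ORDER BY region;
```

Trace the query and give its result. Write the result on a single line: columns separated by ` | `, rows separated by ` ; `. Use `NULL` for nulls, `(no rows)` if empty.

central | 112.7 | 37.57 | 28 ; east | 57.7 | 28.85 | 9.1 ; west | 29.4 | 14.7 | 9.6

Group readings by region.
Per group compute: SUM(value), ROUND(AVG(value), 2), MIN(value).
HAVING: drop groups with fewer than 2 rows.
  central: ids {3, 18, 22} → SUM(value)=112.7, ROUND(AVG(value), 2)=37.57, MIN(value)=28
  east: ids {15, 21} → SUM(value)=57.7, ROUND(AVG(value), 2)=28.85, MIN(value)=9.1
  north: ids {14} → SUM(value)=30.7, ROUND(AVG(value), 2)=30.7, MIN(value)=30.7
  west: ids {6, 8} → SUM(value)=29.4, ROUND(AVG(value), 2)=14.7, MIN(value)=9.6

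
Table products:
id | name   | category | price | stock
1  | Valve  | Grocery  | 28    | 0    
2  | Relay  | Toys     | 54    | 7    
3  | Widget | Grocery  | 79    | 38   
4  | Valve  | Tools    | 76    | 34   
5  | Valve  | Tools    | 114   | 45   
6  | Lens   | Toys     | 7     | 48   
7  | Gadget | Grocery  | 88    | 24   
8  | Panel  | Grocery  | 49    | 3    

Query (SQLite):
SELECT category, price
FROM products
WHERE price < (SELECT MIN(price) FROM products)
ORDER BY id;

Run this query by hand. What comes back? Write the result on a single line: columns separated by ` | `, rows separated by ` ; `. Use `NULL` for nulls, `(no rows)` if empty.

Scalar subquery: MIN(price) over all products rows = 7.
Keep rows where price < that value.

(no rows)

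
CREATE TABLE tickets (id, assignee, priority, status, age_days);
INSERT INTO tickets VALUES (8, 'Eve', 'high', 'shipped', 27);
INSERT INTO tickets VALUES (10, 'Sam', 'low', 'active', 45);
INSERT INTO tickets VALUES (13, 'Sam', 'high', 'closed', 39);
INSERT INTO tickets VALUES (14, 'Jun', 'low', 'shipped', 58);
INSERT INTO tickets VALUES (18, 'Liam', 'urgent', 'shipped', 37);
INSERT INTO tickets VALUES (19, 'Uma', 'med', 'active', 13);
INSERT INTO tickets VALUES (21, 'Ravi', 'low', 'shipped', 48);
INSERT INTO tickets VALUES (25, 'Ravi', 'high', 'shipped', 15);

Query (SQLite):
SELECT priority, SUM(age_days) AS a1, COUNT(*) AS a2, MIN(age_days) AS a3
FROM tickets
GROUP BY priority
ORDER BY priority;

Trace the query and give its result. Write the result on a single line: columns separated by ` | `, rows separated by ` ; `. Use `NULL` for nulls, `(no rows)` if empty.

high | 81 | 3 | 15 ; low | 151 | 3 | 45 ; med | 13 | 1 | 13 ; urgent | 37 | 1 | 37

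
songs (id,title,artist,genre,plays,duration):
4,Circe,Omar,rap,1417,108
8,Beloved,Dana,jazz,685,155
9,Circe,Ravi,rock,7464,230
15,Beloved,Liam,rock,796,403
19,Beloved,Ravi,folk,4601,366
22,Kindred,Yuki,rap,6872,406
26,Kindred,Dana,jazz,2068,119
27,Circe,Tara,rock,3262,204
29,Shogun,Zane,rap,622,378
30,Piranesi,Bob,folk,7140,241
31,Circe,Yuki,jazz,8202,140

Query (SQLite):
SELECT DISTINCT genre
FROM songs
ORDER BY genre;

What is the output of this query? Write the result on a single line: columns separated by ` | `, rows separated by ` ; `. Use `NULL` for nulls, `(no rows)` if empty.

folk ; jazz ; rap ; rock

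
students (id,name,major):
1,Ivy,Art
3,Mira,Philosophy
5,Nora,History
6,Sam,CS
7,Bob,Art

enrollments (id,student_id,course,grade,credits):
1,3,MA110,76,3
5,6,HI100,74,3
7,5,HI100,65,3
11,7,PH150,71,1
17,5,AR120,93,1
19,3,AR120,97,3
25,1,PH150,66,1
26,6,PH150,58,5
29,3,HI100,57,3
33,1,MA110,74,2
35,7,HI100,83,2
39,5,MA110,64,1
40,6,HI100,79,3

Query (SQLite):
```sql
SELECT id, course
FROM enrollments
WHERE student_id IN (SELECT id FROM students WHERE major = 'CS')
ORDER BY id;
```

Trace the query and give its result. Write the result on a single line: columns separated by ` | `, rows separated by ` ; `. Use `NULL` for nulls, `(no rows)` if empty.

5 | HI100 ; 26 | PH150 ; 40 | HI100

Inner query: students.id where major = 'CS'.
Outer: keep enrollments rows whose student_id is in that set.
Inner query → {6}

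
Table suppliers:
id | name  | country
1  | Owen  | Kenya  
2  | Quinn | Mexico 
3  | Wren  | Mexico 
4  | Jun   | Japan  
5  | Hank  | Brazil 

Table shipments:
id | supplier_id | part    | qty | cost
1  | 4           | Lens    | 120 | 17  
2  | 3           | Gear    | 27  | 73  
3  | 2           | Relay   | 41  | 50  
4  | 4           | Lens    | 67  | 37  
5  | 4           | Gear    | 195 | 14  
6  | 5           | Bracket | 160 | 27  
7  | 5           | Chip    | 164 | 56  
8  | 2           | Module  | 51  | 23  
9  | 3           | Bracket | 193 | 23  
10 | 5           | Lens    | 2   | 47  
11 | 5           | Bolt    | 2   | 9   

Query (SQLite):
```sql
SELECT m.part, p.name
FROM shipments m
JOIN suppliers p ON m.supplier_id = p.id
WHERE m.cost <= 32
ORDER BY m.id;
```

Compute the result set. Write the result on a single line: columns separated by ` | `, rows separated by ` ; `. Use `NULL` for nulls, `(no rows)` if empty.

Each shipments row matches the suppliers row where supplier_id = suppliers.id.
Then keep rows with m.cost <= 32.

Lens | Jun ; Gear | Jun ; Bracket | Hank ; Module | Quinn ; Bracket | Wren ; Bolt | Hank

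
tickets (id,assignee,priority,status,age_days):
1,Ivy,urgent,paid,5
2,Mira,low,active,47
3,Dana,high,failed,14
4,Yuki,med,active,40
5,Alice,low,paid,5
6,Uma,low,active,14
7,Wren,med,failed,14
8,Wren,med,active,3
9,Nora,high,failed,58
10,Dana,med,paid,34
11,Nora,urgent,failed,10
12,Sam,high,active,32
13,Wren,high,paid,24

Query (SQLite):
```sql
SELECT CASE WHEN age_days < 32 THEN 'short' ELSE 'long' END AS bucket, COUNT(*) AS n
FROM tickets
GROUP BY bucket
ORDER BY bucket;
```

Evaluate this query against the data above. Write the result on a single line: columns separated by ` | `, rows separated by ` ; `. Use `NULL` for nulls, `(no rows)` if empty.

Bucket rows by age_days < 32 → 'short' else 'long'; count each bucket.

long | 5 ; short | 8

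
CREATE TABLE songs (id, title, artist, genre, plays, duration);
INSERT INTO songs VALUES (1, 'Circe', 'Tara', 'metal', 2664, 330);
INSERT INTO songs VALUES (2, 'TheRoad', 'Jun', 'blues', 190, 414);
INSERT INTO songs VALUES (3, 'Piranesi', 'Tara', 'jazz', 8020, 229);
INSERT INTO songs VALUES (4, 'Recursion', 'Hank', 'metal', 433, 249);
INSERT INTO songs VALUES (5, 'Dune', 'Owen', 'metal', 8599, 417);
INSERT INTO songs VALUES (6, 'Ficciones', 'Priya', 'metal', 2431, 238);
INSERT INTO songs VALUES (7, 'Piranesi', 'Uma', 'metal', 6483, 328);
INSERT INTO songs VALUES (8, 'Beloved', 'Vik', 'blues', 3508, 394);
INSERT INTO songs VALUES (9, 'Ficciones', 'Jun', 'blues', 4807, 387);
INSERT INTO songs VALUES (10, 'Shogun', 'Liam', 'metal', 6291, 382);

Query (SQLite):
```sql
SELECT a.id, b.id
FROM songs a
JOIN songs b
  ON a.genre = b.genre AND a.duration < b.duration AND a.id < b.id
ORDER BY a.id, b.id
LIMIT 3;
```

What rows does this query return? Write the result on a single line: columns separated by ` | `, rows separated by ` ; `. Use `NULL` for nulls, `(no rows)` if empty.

Pairs (a,b) with same genre, a.duration < b.duration, a.id < b.id.
genre groups: blues:{2,8,9} jazz:{3} metal:{1,4,5,6,7,10}
Ordered by (a.id, b.id); first 3.

1 | 5 ; 1 | 10 ; 4 | 5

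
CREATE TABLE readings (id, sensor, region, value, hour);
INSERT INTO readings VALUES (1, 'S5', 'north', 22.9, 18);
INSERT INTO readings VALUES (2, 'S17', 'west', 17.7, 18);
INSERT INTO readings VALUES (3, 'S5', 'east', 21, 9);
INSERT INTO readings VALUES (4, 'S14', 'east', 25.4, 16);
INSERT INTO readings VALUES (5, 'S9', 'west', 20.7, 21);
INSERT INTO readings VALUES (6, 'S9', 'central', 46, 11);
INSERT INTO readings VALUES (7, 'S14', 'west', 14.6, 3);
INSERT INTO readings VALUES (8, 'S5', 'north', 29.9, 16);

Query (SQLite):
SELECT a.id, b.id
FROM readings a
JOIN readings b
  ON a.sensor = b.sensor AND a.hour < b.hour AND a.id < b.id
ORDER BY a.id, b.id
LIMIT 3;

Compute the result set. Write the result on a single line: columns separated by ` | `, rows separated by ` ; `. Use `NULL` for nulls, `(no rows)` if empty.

3 | 8

Pairs (a,b) with same sensor, a.hour < b.hour, a.id < b.id.
sensor groups: S14:{4,7} S17:{2} S5:{1,3,8} S9:{5,6}
Ordered by (a.id, b.id); first 3.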